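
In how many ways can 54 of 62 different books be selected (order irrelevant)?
C(62,54) = 62!/(54!×8!) = 3381098545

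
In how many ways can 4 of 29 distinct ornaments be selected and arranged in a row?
P(29,4) = 29!/(29-4)! = 570024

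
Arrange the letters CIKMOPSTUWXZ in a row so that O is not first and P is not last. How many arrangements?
By inclusion-exclusion: 12! - 2×(12-1)! + (12-2)! = 479001600 - 79833600 + 3628800 = 402796800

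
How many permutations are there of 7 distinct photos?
7! = 5040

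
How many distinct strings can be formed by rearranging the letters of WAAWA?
5! / (3! × 2!) = 10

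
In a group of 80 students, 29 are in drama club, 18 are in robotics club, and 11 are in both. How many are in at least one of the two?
|A∪B| = |A| + |B| - |A∩B| = 29 + 18 - 11 = 36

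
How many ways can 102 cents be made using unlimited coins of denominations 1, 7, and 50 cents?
Coefficient of x^102 in 1/(1-x^1) · 1/(1-x^7) · 1/(1-x^50). Case on j = number of 50-cent coins (j = 0..2); remainder r = 102 - 50j is made from {1,7} in ⌊r/7⌋+1 ways. r = 102, 52, 2 → 15 + 8 + 1 = 24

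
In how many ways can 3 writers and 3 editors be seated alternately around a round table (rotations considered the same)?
Fix one of the writers: (3-1)! ways for the remaining writers, × 3! ways for the editors = 2 × 6 = 12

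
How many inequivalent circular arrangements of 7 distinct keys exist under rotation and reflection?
(7-1)!/2 = 720/2 = 360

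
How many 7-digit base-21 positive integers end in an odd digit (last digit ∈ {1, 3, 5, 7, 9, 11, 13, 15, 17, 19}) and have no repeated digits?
Last∈{1,3,5,7,9,11,13,15,17,19}. Last=0: 0. Last nonzero: 10×19×P(19,5) = 265118400. Total = 265118400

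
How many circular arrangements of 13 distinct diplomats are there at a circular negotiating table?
Circular: fix one position, arrange the rest. (13-1)! = 479001600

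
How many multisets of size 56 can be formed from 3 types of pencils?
C(56+3-1, 3-1) = C(58, 2) = 1653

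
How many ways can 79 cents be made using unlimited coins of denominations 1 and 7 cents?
Coefficient of x^79 in 1/(1-x^1) · 1/(1-x^7). Use j coins of 7 for j = 0..⌊79/7⌋ = 11, the rest in 1s: 11 + 1 = 12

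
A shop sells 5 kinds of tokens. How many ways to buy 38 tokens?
C(38+5-1, 5-1) = C(42, 4) = 111930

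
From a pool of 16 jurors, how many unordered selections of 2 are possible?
C(16,2) = 16!/(2!×14!) = 120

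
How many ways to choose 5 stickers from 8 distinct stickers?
C(8,5) = 8!/(5!×3!) = 56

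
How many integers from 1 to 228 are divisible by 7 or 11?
⌊228/7⌋ + ⌊228/11⌋ - ⌊228/77⌋ = 32 + 20 - 2 = 50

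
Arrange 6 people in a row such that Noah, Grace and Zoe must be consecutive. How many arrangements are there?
Treat the 3 as one block: (6-3+1)! × 3! = 24 × 6 = 144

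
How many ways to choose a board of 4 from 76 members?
C(76,4) = 76!/(4!×72!) = 1282975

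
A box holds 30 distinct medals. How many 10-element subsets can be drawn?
C(30,10) = 30!/(10!×20!) = 30045015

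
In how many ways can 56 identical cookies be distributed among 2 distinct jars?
C(56+2-1, 2-1) = C(57, 1) = 57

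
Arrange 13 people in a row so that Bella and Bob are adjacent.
Treat as block: (13-1)! × 2! = 479001600 × 2 = 958003200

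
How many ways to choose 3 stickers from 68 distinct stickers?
C(68,3) = 68!/(3!×65!) = 50116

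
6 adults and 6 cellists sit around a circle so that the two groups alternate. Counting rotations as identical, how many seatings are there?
Fix one of the adults: (6-1)! ways for the remaining adults, × 6! ways for the cellists = 120 × 720 = 86400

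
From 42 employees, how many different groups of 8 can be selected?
C(42,8) = 42!/(8!×34!) = 118030185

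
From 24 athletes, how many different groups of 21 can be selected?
C(24,21) = 24!/(21!×3!) = 2024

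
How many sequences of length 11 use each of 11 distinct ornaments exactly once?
11! = 39916800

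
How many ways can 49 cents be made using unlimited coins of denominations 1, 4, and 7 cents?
Coefficient of x^49 in 1/(1-x^1) · 1/(1-x^4) · 1/(1-x^7). Case on j = number of 7-cent coins (j = 0..7); remainder r = 49 - 7j is made from {1,4} in ⌊r/4⌋+1 ways. r = 49, 42, 35, 28, 21, 14, 7, 0 → 13 + 11 + 9 + 8 + 6 + 4 + 2 + 1 = 54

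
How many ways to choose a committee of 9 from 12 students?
C(12,9) = 12!/(9!×3!) = 220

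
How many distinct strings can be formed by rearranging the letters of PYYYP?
5! / (3! × 2!) = 10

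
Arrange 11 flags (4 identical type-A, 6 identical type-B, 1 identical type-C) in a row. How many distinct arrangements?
11! / (4! × 6! × 1!) = 2310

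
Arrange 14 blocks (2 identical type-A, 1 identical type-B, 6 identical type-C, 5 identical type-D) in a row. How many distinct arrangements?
14! / (2! × 1! × 6! × 5!) = 504504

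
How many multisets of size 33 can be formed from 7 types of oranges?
C(33+7-1, 7-1) = C(39, 6) = 3262623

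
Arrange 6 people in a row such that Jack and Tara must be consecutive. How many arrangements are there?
Treat the 2 as one block: (6-2+1)! × 2! = 120 × 2 = 240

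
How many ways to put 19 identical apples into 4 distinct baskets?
C(19+4-1, 4-1) = C(22, 3) = 1540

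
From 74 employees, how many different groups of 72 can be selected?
C(74,72) = 74!/(72!×2!) = 2701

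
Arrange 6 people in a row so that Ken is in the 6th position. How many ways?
Fix one position: (6-1)! = 120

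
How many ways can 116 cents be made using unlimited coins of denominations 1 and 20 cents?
Coefficient of x^116 in 1/(1-x^1) · 1/(1-x^20). Use j coins of 20 for j = 0..⌊116/20⌋ = 5, the rest in 1s: 5 + 1 = 6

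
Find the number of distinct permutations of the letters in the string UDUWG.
5! / (1! × 1! × 2! × 1!) = 60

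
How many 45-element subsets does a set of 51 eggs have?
C(51,45) = 51!/(45!×6!) = 18009460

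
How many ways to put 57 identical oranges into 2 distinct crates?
C(57+2-1, 2-1) = C(58, 1) = 58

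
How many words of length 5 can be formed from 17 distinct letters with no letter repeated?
P(17,5) = 17!/(17-5)! = 742560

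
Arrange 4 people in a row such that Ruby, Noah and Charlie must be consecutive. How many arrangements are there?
Treat the 3 as one block: (4-3+1)! × 3! = 2 × 6 = 12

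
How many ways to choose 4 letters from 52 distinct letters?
C(52,4) = 52!/(4!×48!) = 270725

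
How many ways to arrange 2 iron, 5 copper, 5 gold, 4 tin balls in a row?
16! / (2! × 5! × 5! × 4!) = 30270240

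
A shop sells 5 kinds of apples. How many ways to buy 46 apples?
C(46+5-1, 5-1) = C(50, 4) = 230300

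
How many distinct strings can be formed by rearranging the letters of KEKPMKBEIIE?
11! / (3! × 1! × 3! × 1! × 1! × 2!) = 554400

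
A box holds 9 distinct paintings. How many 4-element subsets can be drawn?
C(9,4) = 9!/(4!×5!) = 126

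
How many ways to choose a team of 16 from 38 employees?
C(38,16) = 38!/(16!×22!) = 22239974430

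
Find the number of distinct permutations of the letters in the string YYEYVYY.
7! / (5! × 1! × 1!) = 42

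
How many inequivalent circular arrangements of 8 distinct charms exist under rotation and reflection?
(8-1)!/2 = 5040/2 = 2520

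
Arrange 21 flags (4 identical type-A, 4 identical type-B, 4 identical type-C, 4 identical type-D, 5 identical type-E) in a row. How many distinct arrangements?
21! / (4! × 4! × 4! × 4! × 5!) = 1283268987000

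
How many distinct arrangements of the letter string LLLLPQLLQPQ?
11! / (2! × 3! × 6!) = 4620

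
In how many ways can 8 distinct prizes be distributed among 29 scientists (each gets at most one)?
P(29,8) = 29!/(29-8)! = 173059286400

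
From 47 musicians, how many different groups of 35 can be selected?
C(47,35) = 47!/(35!×12!) = 52251400851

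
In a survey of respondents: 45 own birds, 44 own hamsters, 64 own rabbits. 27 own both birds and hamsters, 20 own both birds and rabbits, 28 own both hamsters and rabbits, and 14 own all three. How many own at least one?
|A∪B∪C| = 45+44+64-27-20-28+14 = 92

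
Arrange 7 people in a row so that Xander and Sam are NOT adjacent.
Total - adjacent = 7! - (7-1)!×2 = 5040 - 1440 = 3600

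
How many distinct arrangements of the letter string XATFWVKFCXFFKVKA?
16! / (3! × 1! × 2! × 1! × 4! × 2! × 1! × 2!) = 18162144000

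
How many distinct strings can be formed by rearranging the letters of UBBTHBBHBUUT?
12! / (2! × 5! × 3! × 2!) = 166320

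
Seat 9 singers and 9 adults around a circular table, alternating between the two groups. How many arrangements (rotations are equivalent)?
Fix one of the singers: (9-1)! ways for the remaining singers, × 9! ways for the adults = 40320 × 362880 = 14631321600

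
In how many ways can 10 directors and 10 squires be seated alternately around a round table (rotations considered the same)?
Fix one of the directors: (10-1)! ways for the remaining directors, × 10! ways for the squires = 362880 × 3628800 = 1316818944000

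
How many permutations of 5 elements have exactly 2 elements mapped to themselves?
Choose the 2 fixed points C(5,2) = 10, derange the rest: !3 = Σ_{j=0}^{3} (-1)^j·3!/j! = 6 - 6 + 3 - 1 = 2. Product = 10 × 2 = 20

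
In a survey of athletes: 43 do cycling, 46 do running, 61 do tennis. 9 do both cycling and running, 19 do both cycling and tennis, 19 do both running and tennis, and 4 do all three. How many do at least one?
|A∪B∪C| = 43+46+61-9-19-19+4 = 107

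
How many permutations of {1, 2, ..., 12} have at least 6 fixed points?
Exactly j fixed points: C(12,j)·!(12-j); sum over j ≥ 6 (derangement numbers via !m = (m-1)·(!(m-1) + !(m-2)): !0..!6 = 1, 0, 1, 2, 9, 44, 265). Σ_{j=6}^{12} C(12,j)·!(12-j) = C(12,6)·!6 + C(12,7)·!5 + C(12,8)·!4 + C(12,9)·!3 + C(12,10)·!2 + C(12,11)·!1 + C(12,12)·!0 = 924·265 + 792·44 + 495·9 + 220·2 + 66·1 + 12·0 + 1·1 = 284670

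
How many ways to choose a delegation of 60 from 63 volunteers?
C(63,60) = 63!/(60!×3!) = 39711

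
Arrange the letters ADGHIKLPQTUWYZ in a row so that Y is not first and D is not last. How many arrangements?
By inclusion-exclusion: 14! - 2×(14-1)! + (14-2)! = 87178291200 - 12454041600 + 479001600 = 75203251200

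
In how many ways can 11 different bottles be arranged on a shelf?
11! = 39916800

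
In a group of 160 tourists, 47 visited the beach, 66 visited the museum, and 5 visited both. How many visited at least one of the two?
|A∪B| = |A| + |B| - |A∩B| = 47 + 66 - 5 = 108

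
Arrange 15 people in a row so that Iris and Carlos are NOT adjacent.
Total - adjacent = 15! - (15-1)!×2 = 1307674368000 - 174356582400 = 1133317785600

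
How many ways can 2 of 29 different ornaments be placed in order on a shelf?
P(29,2) = 29!/(29-2)! = 812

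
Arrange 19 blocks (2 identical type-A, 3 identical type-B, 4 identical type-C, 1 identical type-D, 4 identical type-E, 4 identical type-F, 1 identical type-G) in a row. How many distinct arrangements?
19! / (2! × 3! × 4! × 1! × 4! × 4! × 1!) = 733296564000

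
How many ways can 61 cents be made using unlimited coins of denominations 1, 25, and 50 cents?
Coefficient of x^61 in 1/(1-x^1) · 1/(1-x^25) · 1/(1-x^50). Case on j = number of 50-cent coins (j = 0..1); remainder r = 61 - 50j is made from {1,25} in ⌊r/25⌋+1 ways. r = 61, 11 → 3 + 1 = 4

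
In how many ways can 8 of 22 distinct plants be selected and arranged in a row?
P(22,8) = 22!/(22-8)! = 12893126400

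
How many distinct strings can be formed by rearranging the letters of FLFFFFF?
7! / (1! × 6!) = 7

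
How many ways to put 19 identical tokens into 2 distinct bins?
C(19+2-1, 2-1) = C(20, 1) = 20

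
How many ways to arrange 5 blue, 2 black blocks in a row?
7! / (5! × 2!) = 21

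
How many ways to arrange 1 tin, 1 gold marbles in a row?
2! / (1! × 1!) = 2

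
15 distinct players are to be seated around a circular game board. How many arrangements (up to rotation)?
Circular: fix one position, arrange the rest. (15-1)! = 87178291200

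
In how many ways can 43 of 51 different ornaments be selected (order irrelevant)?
C(51,43) = 51!/(43!×8!) = 636763050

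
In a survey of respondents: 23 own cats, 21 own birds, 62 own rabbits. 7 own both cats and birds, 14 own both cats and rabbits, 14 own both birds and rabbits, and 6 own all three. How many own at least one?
|A∪B∪C| = 23+21+62-7-14-14+6 = 77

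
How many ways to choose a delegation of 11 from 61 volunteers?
C(61,11) = 61!/(11!×50!) = 418094152866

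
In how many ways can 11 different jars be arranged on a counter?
11! = 39916800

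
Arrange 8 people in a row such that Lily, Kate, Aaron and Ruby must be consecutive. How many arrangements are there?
Treat the 4 as one block: (8-4+1)! × 4! = 120 × 24 = 2880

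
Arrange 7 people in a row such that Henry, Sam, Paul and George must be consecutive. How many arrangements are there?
Treat the 4 as one block: (7-4+1)! × 4! = 24 × 24 = 576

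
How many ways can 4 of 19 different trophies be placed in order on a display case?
P(19,4) = 19!/(19-4)! = 93024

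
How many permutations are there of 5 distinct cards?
5! = 120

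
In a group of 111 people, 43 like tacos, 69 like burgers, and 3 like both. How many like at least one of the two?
|A∪B| = |A| + |B| - |A∩B| = 43 + 69 - 3 = 109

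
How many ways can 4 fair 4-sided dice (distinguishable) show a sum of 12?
Coefficient of x^12 in (x + x² + ... + x^4)^4. By inclusion-exclusion on dice exceeding 4: Σ_j (-1)^j C(4,j)·C(12-1-4j, 3) = C(4,0)·C(11,3) - C(4,1)·C(7,3) + C(4,2)·C(3,3) = 1·165 - 4·35 + 6·1 = 31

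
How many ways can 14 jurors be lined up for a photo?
14! = 87178291200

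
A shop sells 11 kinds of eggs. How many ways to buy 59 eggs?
C(59+11-1, 11-1) = C(69, 10) = 340032449328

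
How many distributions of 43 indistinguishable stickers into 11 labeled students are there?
C(43+11-1, 11-1) = C(53, 10) = 19499099620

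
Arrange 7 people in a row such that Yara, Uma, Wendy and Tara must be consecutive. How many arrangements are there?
Treat the 4 as one block: (7-4+1)! × 4! = 24 × 24 = 576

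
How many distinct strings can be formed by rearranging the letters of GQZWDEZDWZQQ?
12! / (1! × 2! × 3! × 2! × 3! × 1!) = 3326400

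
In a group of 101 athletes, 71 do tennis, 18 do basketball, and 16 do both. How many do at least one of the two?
|A∪B| = |A| + |B| - |A∩B| = 71 + 18 - 16 = 73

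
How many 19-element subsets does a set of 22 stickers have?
C(22,19) = 22!/(19!×3!) = 1540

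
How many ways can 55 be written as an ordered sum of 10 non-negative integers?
C(55+10-1, 10-1) = C(64, 9) = 27540584512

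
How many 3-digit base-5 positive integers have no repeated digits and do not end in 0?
Last digit: 4 nonzero choices. First digit: 3 (nonzero, ≠last). Middle 1: P(3,1) = 3. Total = 36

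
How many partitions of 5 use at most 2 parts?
By conjugation, equals partitions of 5 into parts ≤ 2. Let r_j(i) = number of partitions of i into parts ≤ j, for i = 0..5. r_1(i) = 1 for all i; r_j(i) = r_{j-1}(i) + r_j(i-j). Rows j = 2..2: ≤2: 1 1 2 2 3 3. r_2(5) = 3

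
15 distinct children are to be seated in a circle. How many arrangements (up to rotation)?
Circular: fix one position, arrange the rest. (15-1)! = 87178291200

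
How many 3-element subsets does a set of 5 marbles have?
C(5,3) = 5!/(3!×2!) = 10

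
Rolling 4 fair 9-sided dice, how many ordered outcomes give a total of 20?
Coefficient of x^20 in (x + x² + ... + x^9)^4. By inclusion-exclusion on dice exceeding 9: Σ_j (-1)^j C(4,j)·C(20-1-9j, 3) = C(4,0)·C(19,3) - C(4,1)·C(10,3) = 1·969 - 4·120 = 489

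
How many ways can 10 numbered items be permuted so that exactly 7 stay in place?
Choose the 7 fixed points C(10,7) = 120, derange the rest: !3 = Σ_{j=0}^{3} (-1)^j·3!/j! = 6 - 6 + 3 - 1 = 2. Product = 120 × 2 = 240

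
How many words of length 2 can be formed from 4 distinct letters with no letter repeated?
P(4,2) = 4!/(4-2)! = 12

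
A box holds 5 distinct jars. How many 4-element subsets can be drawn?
C(5,4) = 5!/(4!×1!) = 5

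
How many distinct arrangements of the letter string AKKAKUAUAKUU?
12! / (4! × 4! × 4!) = 34650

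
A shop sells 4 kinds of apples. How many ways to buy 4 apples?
C(4+4-1, 4-1) = C(7, 3) = 35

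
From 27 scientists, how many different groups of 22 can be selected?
C(27,22) = 27!/(22!×5!) = 80730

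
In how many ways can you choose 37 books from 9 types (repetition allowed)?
C(37+9-1, 9-1) = C(45, 8) = 215553195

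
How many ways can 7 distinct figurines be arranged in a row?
7! = 5040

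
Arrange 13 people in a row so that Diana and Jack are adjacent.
Treat as block: (13-1)! × 2! = 479001600 × 2 = 958003200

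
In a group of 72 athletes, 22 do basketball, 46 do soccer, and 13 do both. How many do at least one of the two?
|A∪B| = |A| + |B| - |A∩B| = 22 + 46 - 13 = 55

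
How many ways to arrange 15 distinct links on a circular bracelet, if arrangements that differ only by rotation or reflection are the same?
(15-1)!/2 = 87178291200/2 = 43589145600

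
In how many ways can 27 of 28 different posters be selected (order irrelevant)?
C(28,27) = 28!/(27!×1!) = 28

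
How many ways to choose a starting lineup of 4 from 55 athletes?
C(55,4) = 55!/(4!×51!) = 341055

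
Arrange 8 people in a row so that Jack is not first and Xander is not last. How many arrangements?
By inclusion-exclusion: 8! - 2×(8-1)! + (8-2)! = 40320 - 10080 + 720 = 30960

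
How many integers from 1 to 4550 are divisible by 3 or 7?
⌊4550/3⌋ + ⌊4550/7⌋ - ⌊4550/21⌋ = 1516 + 650 - 216 = 1950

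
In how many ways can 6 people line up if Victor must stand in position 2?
Fix one position: (6-1)! = 120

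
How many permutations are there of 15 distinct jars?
15! = 1307674368000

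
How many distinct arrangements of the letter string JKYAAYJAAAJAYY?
14! / (3! × 4! × 6! × 1!) = 840840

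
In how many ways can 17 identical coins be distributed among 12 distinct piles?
C(17+12-1, 12-1) = C(28, 11) = 21474180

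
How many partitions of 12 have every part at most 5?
Let r_j(i) = number of partitions of i into parts ≤ j, for i = 0..12. r_1(i) = 1 for all i; r_j(i) = r_{j-1}(i) + r_j(i-j). Rows j = 2..5: ≤2: 1 1 2 2 3 3 4 4 5 5 6 6 7; ≤3: 1 1 2 3 4 5 7 8 10 12 14 16 19; ≤4: 1 1 2 3 5 6 9 11 15 18 23 27 34; ≤5: 1 1 2 3 5 7 10 13 18 23 30 37 47. r_5(12) = 47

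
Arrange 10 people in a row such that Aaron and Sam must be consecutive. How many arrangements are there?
Treat the 2 as one block: (10-2+1)! × 2! = 362880 × 2 = 725760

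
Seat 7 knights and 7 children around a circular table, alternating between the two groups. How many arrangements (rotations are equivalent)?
Fix one of the knights: (7-1)! ways for the remaining knights, × 7! ways for the children = 720 × 5040 = 3628800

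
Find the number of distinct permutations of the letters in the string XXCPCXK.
7! / (3! × 1! × 1! × 2!) = 420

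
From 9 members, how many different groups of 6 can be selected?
C(9,6) = 9!/(6!×3!) = 84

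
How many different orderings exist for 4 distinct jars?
4! = 24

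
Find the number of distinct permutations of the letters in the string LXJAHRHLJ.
9! / (1! × 2! × 2! × 2! × 1! × 1!) = 45360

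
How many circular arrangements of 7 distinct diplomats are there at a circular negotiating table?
Circular: fix one position, arrange the rest. (7-1)! = 720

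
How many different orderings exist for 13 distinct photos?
13! = 6227020800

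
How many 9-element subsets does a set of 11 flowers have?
C(11,9) = 11!/(9!×2!) = 55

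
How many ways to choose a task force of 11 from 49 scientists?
C(49,11) = 49!/(11!×38!) = 29135916264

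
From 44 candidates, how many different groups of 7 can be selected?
C(44,7) = 44!/(7!×37!) = 38320568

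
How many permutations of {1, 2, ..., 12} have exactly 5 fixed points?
Choose the 5 fixed points C(12,5) = 792, derange the rest: !7 = Σ_{j=0}^{7} (-1)^j·7!/j! = 5040 - 5040 + 2520 - 840 + 210 - 42 + 7 - 1 = 1854. Product = 792 × 1854 = 1468368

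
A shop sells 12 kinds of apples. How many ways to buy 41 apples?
C(41+12-1, 12-1) = C(52, 11) = 60403728840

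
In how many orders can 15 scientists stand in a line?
15! = 1307674368000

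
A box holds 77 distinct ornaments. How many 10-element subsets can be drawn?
C(77,10) = 77!/(10!×67!) = 1096993404430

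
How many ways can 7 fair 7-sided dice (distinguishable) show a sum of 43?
Coefficient of x^43 in (x + x² + ... + x^7)^7. By inclusion-exclusion on dice exceeding 7: Σ_j (-1)^j C(7,j)·C(43-1-7j, 6) = C(7,0)·C(42,6) - C(7,1)·C(35,6) + C(7,2)·C(28,6) - C(7,3)·C(21,6) + C(7,4)·C(14,6) - C(7,5)·C(7,6) = 1·5245786 - 7·1623160 + 21·376740 - 35·54264 + 35·3003 - 21·7 = 924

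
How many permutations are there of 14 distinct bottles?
14! = 87178291200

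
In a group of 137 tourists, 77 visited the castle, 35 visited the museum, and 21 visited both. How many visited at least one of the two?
|A∪B| = |A| + |B| - |A∩B| = 77 + 35 - 21 = 91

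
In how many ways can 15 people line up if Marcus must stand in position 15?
Fix one position: (15-1)! = 87178291200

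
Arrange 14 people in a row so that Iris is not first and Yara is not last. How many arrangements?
By inclusion-exclusion: 14! - 2×(14-1)! + (14-2)! = 87178291200 - 12454041600 + 479001600 = 75203251200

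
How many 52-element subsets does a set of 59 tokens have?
C(59,52) = 59!/(52!×7!) = 341149446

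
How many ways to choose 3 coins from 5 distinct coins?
C(5,3) = 5!/(3!×2!) = 10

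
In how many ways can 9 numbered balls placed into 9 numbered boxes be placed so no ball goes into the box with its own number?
!9 = Σ_{j=0}^{9} (-1)^j·9!/j! = 362880 - 362880 + 181440 - 60480 + 15120 - 3024 + 504 - 72 + 9 - 1 = 133496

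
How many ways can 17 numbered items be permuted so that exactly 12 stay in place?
Choose the 12 fixed points C(17,12) = 6188, derange the rest: !5 = Σ_{j=0}^{5} (-1)^j·5!/j! = 120 - 120 + 60 - 20 + 5 - 1 = 44. Product = 6188 × 44 = 272272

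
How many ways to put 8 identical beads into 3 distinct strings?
C(8+3-1, 3-1) = C(10, 2) = 45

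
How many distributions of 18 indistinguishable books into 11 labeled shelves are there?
C(18+11-1, 11-1) = C(28, 10) = 13123110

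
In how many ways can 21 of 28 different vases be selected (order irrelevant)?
C(28,21) = 28!/(21!×7!) = 1184040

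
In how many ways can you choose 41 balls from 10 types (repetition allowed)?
C(41+10-1, 10-1) = C(50, 9) = 2505433700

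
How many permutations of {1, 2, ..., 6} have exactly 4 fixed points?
Choose the 4 fixed points C(6,4) = 15, derange the rest: !2 = Σ_{j=0}^{2} (-1)^j·2!/j! = 2 - 2 + 1 = 1. Product = 15 × 1 = 15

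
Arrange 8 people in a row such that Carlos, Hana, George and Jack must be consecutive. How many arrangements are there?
Treat the 4 as one block: (8-4+1)! × 4! = 120 × 24 = 2880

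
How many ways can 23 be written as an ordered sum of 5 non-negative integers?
C(23+5-1, 5-1) = C(27, 4) = 17550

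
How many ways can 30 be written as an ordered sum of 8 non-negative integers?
C(30+8-1, 8-1) = C(37, 7) = 10295472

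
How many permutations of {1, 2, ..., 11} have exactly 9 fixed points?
Choose the 9 fixed points C(11,9) = 55, derange the rest: !2 = Σ_{j=0}^{2} (-1)^j·2!/j! = 2 - 2 + 1 = 1. Product = 55 × 1 = 55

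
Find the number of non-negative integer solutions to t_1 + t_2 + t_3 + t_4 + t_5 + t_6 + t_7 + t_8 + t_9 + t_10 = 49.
C(49+10-1, 10-1) = C(58, 9) = 10648873950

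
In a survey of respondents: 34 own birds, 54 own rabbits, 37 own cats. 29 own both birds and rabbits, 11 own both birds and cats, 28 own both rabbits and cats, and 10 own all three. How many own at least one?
|A∪B∪C| = 34+54+37-29-11-28+10 = 67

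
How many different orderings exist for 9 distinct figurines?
9! = 362880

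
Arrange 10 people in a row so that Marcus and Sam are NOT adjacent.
Total - adjacent = 10! - (10-1)!×2 = 3628800 - 725760 = 2903040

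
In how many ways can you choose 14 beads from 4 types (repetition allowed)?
C(14+4-1, 4-1) = C(17, 3) = 680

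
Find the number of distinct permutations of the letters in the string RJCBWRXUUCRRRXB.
15! / (2! × 2! × 2! × 5! × 1! × 1! × 2!) = 681080400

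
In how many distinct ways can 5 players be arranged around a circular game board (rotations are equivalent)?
Circular: fix one position, arrange the rest. (5-1)! = 24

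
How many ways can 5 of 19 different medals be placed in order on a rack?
P(19,5) = 19!/(19-5)! = 1395360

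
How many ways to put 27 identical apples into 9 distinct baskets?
C(27+9-1, 9-1) = C(35, 8) = 23535820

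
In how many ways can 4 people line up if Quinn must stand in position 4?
Fix one position: (4-1)! = 6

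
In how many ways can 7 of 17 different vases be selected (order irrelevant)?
C(17,7) = 17!/(7!×10!) = 19448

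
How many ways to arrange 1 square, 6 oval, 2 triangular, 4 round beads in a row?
13! / (1! × 6! × 2! × 4!) = 180180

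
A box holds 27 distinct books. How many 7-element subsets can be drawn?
C(27,7) = 27!/(7!×20!) = 888030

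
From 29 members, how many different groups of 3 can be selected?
C(29,3) = 29!/(3!×26!) = 3654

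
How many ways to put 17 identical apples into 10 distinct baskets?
C(17+10-1, 10-1) = C(26, 9) = 3124550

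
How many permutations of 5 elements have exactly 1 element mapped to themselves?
Choose the 1 fixed point C(5,1) = 5, derange the rest: !4 = Σ_{j=0}^{4} (-1)^j·4!/j! = 24 - 24 + 12 - 4 + 1 = 9. Product = 5 × 9 = 45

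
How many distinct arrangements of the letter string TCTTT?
5! / (1! × 4!) = 5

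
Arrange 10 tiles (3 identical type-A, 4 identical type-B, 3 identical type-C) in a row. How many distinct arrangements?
10! / (3! × 4! × 3!) = 4200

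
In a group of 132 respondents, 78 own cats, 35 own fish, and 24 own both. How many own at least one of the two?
|A∪B| = |A| + |B| - |A∩B| = 78 + 35 - 24 = 89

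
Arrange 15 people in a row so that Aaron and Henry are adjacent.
Treat as block: (15-1)! × 2! = 87178291200 × 2 = 174356582400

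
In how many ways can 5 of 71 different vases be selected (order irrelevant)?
C(71,5) = 71!/(5!×66!) = 13019909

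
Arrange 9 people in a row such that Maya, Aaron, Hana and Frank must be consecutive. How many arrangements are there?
Treat the 4 as one block: (9-4+1)! × 4! = 720 × 24 = 17280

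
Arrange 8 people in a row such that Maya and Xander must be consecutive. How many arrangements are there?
Treat the 2 as one block: (8-2+1)! × 2! = 5040 × 2 = 10080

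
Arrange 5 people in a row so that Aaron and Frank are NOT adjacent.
Total - adjacent = 5! - (5-1)!×2 = 120 - 48 = 72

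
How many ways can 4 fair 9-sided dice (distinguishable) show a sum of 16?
Coefficient of x^16 in (x + x² + ... + x^9)^4. By inclusion-exclusion on dice exceeding 9: Σ_j (-1)^j C(4,j)·C(16-1-9j, 3) = C(4,0)·C(15,3) - C(4,1)·C(6,3) = 1·455 - 4·20 = 375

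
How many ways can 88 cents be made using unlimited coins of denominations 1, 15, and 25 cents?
Coefficient of x^88 in 1/(1-x^1) · 1/(1-x^15) · 1/(1-x^25). Case on j = number of 25-cent coins (j = 0..3); remainder r = 88 - 25j is made from {1,15} in ⌊r/15⌋+1 ways. r = 88, 63, 38, 13 → 6 + 5 + 3 + 1 = 15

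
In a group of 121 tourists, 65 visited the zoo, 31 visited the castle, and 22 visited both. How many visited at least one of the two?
|A∪B| = |A| + |B| - |A∩B| = 65 + 31 - 22 = 74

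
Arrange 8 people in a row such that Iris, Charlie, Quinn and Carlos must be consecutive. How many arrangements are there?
Treat the 4 as one block: (8-4+1)! × 4! = 120 × 24 = 2880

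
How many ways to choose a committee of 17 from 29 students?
C(29,17) = 29!/(17!×12!) = 51895935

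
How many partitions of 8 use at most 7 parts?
By conjugation, equals partitions of 8 into parts ≤ 7. Let r_j(i) = number of partitions of i into parts ≤ j, for i = 0..8. r_1(i) = 1 for all i; r_j(i) = r_{j-1}(i) + r_j(i-j). Rows j = 2..7: ≤2: 1 1 2 2 3 3 4 4 5; ≤3: 1 1 2 3 4 5 7 8 10; ≤4: 1 1 2 3 5 6 9 11 15; ≤5: 1 1 2 3 5 7 10 13 18; ≤6: 1 1 2 3 5 7 11 14 20; ≤7: 1 1 2 3 5 7 11 15 21. r_7(8) = 21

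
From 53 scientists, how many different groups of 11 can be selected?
C(53,11) = 53!/(11!×42!) = 76223753060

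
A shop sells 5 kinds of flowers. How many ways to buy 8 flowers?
C(8+5-1, 5-1) = C(12, 4) = 495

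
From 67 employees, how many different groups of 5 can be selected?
C(67,5) = 67!/(5!×62!) = 9657648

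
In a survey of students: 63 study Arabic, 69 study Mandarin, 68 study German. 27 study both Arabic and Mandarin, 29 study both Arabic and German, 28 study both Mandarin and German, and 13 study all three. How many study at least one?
|A∪B∪C| = 63+69+68-27-29-28+13 = 129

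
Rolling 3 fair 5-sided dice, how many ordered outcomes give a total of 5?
Coefficient of x^5 in (x + x² + ... + x^5)^3. By inclusion-exclusion on dice exceeding 5: Σ_j (-1)^j C(3,j)·C(5-1-5j, 2) = C(3,0)·C(4,2) = 1·6 = 6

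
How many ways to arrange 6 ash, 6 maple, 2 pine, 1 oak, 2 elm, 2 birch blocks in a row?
19! / (6! × 6! × 2! × 1! × 2! × 2!) = 29331862560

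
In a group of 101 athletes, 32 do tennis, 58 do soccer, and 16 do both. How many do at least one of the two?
|A∪B| = |A| + |B| - |A∩B| = 32 + 58 - 16 = 74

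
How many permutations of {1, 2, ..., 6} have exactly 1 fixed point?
Choose the 1 fixed point C(6,1) = 6, derange the rest: !5 = Σ_{j=0}^{5} (-1)^j·5!/j! = 120 - 120 + 60 - 20 + 5 - 1 = 44. Product = 6 × 44 = 264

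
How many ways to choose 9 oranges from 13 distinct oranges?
C(13,9) = 13!/(9!×4!) = 715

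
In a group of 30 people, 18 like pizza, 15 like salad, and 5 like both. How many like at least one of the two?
|A∪B| = |A| + |B| - |A∩B| = 18 + 15 - 5 = 28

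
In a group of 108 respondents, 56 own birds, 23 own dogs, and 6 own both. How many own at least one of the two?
|A∪B| = |A| + |B| - |A∩B| = 56 + 23 - 6 = 73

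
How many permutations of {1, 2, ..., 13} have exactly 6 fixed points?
Choose the 6 fixed points C(13,6) = 1716, derange the rest: !7 = Σ_{j=0}^{7} (-1)^j·7!/j! = 5040 - 5040 + 2520 - 840 + 210 - 42 + 7 - 1 = 1854. Product = 1716 × 1854 = 3181464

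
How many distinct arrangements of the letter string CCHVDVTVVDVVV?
13! / (1! × 2! × 7! × 2! × 1!) = 308880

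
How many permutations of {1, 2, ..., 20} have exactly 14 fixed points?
Choose the 14 fixed points C(20,14) = 38760, derange the rest: !6 = Σ_{j=0}^{6} (-1)^j·6!/j! = 720 - 720 + 360 - 120 + 30 - 6 + 1 = 265. Product = 38760 × 265 = 10271400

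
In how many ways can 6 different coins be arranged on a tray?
6! = 720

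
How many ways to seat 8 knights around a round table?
Circular: fix one position, arrange the rest. (8-1)! = 5040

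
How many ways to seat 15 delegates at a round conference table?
Circular: fix one position, arrange the rest. (15-1)! = 87178291200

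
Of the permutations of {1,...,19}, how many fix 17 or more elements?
Exactly j fixed points: C(19,j)·!(19-j); sum over j ≥ 17 (derangement numbers via !m = (m-1)·(!(m-1) + !(m-2)): !0..!2 = 1, 0, 1). Σ_{j=17}^{19} C(19,j)·!(19-j) = C(19,17)·!2 + C(19,18)·!1 + C(19,19)·!0 = 171·1 + 19·0 + 1·1 = 172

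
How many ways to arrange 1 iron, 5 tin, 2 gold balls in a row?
8! / (1! × 5! × 2!) = 168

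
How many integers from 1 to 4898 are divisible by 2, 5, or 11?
⌊4898/2⌋+⌊4898/5⌋+⌊4898/11⌋ - ⌊4898/10⌋-⌊4898/22⌋-⌊4898/55⌋ + ⌊4898/110⌋ = 2449+979+445 - 489-222-89 + 44 = 3117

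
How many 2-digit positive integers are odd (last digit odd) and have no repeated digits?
Last∈{1,3,5,7,9}. Last=0: 0. Last nonzero: 5×8×P(8,0) = 40. Total = 40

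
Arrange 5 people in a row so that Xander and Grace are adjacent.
Treat as block: (5-1)! × 2! = 24 × 2 = 48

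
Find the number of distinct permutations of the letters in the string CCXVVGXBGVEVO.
13! / (1! × 2! × 4! × 1! × 1! × 2! × 2!) = 32432400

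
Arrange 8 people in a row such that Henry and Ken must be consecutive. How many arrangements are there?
Treat the 2 as one block: (8-2+1)! × 2! = 5040 × 2 = 10080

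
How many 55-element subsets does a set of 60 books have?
C(60,55) = 60!/(55!×5!) = 5461512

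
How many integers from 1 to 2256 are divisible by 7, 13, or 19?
⌊2256/7⌋+⌊2256/13⌋+⌊2256/19⌋ - ⌊2256/91⌋-⌊2256/133⌋-⌊2256/247⌋ + ⌊2256/1729⌋ = 322+173+118 - 24-16-9 + 1 = 565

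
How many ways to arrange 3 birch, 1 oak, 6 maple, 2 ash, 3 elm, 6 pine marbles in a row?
21! / (3! × 1! × 6! × 2! × 3! × 6!) = 1368820252800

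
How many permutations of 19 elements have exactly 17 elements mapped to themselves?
Choose the 17 fixed points C(19,17) = 171, derange the rest: !2 = Σ_{j=0}^{2} (-1)^j·2!/j! = 2 - 2 + 1 = 1. Product = 171 × 1 = 171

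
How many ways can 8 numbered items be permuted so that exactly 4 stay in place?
Choose the 4 fixed points C(8,4) = 70, derange the rest: !4 = Σ_{j=0}^{4} (-1)^j·4!/j! = 24 - 24 + 12 - 4 + 1 = 9. Product = 70 × 9 = 630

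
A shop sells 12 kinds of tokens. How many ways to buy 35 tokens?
C(35+12-1, 12-1) = C(46, 11) = 13340783196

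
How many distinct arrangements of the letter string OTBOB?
5! / (2! × 2! × 1!) = 30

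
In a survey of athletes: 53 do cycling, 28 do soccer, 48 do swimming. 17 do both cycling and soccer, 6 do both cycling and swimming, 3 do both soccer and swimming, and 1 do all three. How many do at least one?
|A∪B∪C| = 53+28+48-17-6-3+1 = 104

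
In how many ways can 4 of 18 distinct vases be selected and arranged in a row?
P(18,4) = 18!/(18-4)! = 73440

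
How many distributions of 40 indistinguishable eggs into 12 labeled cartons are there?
C(40+12-1, 12-1) = C(51, 11) = 47626016970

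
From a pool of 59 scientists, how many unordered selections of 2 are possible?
C(59,2) = 59!/(2!×57!) = 1711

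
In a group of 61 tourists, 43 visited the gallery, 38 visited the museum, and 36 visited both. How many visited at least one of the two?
|A∪B| = |A| + |B| - |A∩B| = 43 + 38 - 36 = 45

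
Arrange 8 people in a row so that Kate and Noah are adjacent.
Treat as block: (8-1)! × 2! = 5040 × 2 = 10080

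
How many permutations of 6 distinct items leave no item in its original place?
!6 = Σ_{j=0}^{6} (-1)^j·6!/j! = 720 - 720 + 360 - 120 + 30 - 6 + 1 = 265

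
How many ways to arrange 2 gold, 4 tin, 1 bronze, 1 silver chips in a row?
8! / (2! × 4! × 1! × 1!) = 840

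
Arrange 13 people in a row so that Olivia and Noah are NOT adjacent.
Total - adjacent = 13! - (13-1)!×2 = 6227020800 - 958003200 = 5269017600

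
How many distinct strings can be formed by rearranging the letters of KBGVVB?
6! / (1! × 1! × 2! × 2!) = 180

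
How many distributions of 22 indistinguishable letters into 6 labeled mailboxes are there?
C(22+6-1, 6-1) = C(27, 5) = 80730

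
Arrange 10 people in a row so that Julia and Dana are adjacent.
Treat as block: (10-1)! × 2! = 362880 × 2 = 725760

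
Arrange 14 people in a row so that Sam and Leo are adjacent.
Treat as block: (14-1)! × 2! = 6227020800 × 2 = 12454041600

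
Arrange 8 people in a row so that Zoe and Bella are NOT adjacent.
Total - adjacent = 8! - (8-1)!×2 = 40320 - 10080 = 30240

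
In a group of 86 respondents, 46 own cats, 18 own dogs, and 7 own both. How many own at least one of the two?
|A∪B| = |A| + |B| - |A∩B| = 46 + 18 - 7 = 57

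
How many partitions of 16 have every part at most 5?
Let r_j(i) = number of partitions of i into parts ≤ j, for i = 0..16. r_1(i) = 1 for all i; r_j(i) = r_{j-1}(i) + r_j(i-j). Rows j = 2..5: ≤2: 1 1 2 2 3 3 4 4 5 5 6 6 7 7 8 8 9; ≤3: 1 1 2 3 4 5 7 8 10 12 14 16 19 21 24 27 30; ≤4: 1 1 2 3 5 6 9 11 15 18 23 27 34 39 47 54 64; ≤5: 1 1 2 3 5 7 10 13 18 23 30 37 47 57 70 84 101. r_5(16) = 101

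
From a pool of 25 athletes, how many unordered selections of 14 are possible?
C(25,14) = 25!/(14!×11!) = 4457400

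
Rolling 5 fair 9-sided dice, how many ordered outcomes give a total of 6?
Coefficient of x^6 in (x + x² + ... + x^9)^5. By inclusion-exclusion on dice exceeding 9: Σ_j (-1)^j C(5,j)·C(6-1-9j, 4) = C(5,0)·C(5,4) = 1·5 = 5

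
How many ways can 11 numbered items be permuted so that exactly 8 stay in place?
Choose the 8 fixed points C(11,8) = 165, derange the rest: !3 = Σ_{j=0}^{3} (-1)^j·3!/j! = 6 - 6 + 3 - 1 = 2. Product = 165 × 2 = 330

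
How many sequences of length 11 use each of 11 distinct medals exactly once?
11! = 39916800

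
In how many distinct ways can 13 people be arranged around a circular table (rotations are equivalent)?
Circular: fix one position, arrange the rest. (13-1)! = 479001600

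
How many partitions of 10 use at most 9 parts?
By conjugation, equals partitions of 10 into parts ≤ 9. Let r_j(i) = number of partitions of i into parts ≤ j, for i = 0..10. r_1(i) = 1 for all i; r_j(i) = r_{j-1}(i) + r_j(i-j). Rows j = 2..9: ≤2: 1 1 2 2 3 3 4 4 5 5 6; ≤3: 1 1 2 3 4 5 7 8 10 12 14; ≤4: 1 1 2 3 5 6 9 11 15 18 23; ≤5: 1 1 2 3 5 7 10 13 18 23 30; ≤6: 1 1 2 3 5 7 11 14 20 26 35; ≤7: 1 1 2 3 5 7 11 15 21 28 38; ≤8: 1 1 2 3 5 7 11 15 22 29 40; ≤9: 1 1 2 3 5 7 11 15 22 30 41. r_9(10) = 41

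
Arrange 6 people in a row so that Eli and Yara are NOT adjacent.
Total - adjacent = 6! - (6-1)!×2 = 720 - 240 = 480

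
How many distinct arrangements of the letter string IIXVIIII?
8! / (1! × 1! × 6!) = 56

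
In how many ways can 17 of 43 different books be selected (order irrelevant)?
C(43,17) = 43!/(17!×26!) = 421171648758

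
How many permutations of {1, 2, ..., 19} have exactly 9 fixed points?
Choose the 9 fixed points C(19,9) = 92378, derange the rest: !10 = Σ_{j=0}^{10} (-1)^j·10!/j! = 3628800 - 3628800 + 1814400 - 604800 + 151200 - 30240 + 5040 - 720 + 90 - 10 + 1 = 1334961. Product = 92378 × 1334961 = 123321027258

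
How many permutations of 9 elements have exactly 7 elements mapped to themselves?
Choose the 7 fixed points C(9,7) = 36, derange the rest: !2 = Σ_{j=0}^{2} (-1)^j·2!/j! = 2 - 2 + 1 = 1. Product = 36 × 1 = 36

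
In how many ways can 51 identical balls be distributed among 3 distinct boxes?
C(51+3-1, 3-1) = C(53, 2) = 1378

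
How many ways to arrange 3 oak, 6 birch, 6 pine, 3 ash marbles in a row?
18! / (3! × 6! × 6! × 3!) = 343062720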